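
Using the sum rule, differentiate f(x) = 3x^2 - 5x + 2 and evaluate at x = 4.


Differentiate term by term using power and sum rules:
f(x) = 3x^2 - 5x + 2
f'(x) = 6x - 5
Substitute x = 4:
f'(4) = 6 * 4 - 5
= 24 - 5
= 19

19


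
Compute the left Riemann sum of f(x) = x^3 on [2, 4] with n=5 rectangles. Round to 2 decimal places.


Left Riemann sum uses left endpoints of each subinterval.
Interval: [2, 4], n = 5
dx = (4 - 2) / 5 = 2/5
Left endpoints: [2, 12/5, 14/5, 16/5, 18/5]
f values: [8, 1728/125, 2744/125, 4096/125, 5832/125]
Sum = dx * (sum of f values)
= 2/5 * 616/5
= 1232/25 = 49.28

49.28


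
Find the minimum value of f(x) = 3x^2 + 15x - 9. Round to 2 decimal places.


For a quadratic f(x) = ax^2 + bx + c with a > 0, the minimum is at the vertex.
Vertex x-coordinate: x = -b/(2a)
x = -(15) / (2 * 3)
x = -15/6 = -5/2
Substitute back to find the minimum value:
f(-5/2) = 3 * (-5/2)^2 + 15 * (-5/2) - 9
= 75/4 - 75/2 - 9
= -111/4 = -27.75

-27.75


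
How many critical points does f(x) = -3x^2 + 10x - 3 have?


Find where f'(x) = 0:
f'(x) = -6x + 10
Set f'(x) = 0:
-6x + 10 = 0
x = -10 / (-6) = 5/3
This is a linear equation in x, so there is exactly one solution.
Number of critical points: 1

1


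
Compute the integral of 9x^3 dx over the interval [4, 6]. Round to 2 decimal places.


Find the antiderivative of 9x^3:
F(x) = 9/4 * x^4
Apply the Fundamental Theorem of Calculus:
F(6) - F(4)
= 9/4 * 6^4 - 9/4 * 4^4
= 9/4 * (1296 - 256)
= 9/4 * 1040
= 2340 = 2340.00

2340.00


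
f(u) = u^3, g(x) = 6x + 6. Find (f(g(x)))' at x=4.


Using the chain rule: (f(g(x)))' = f'(g(x)) * g'(x)
First, find g(4):
g(4) = 6 * 4 + 6 = 30
Next, f'(u) = 3u^2
And g'(x) = 6
So f'(g(4)) * g'(4)
= 3 * 30^2 * 6
= 3 * 900 * 6
= 16200

16200


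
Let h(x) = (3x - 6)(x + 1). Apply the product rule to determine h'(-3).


Let u(x) = 3x - 6 and v(x) = x + 1
u'(x) = 3
v'(x) = 1
Product rule: h'(x) = u'(x)*v(x) + u(x)*v'(x)
= 3 * (x + 1) + (3x - 6) * 1
At x = -3:
u(-3) = 3 * (-3) - 6 = -15
v(-3) = 1 * (-3) + 1 = -2
h'(-3) = 3 * (-2) + (-15) * 1
= -6 - 15
= -21

-21


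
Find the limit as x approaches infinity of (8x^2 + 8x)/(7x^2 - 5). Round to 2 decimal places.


For limits at infinity with equal-degree polynomials,
we compare leading coefficients.
Numerator leading term: 8x^2
Denominator leading term: 7x^2
Divide both by x^2:
lim = (8 + 8/x) / (7 - 5/x^2)
As x -> infinity, the 1/x and 1/x^2 terms vanish:
= 8/7 ≈ 1.14

1.14


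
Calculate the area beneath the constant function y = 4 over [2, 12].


The area under a constant function y = 4 is a rectangle.
Width = 12 - 2 = 10
Height = 4
Area = width * height
= 10 * 4
= 40

40


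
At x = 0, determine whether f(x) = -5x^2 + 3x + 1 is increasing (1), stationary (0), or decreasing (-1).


Compute f'(x) to determine behavior:
f'(x) = -10x + 3
f'(0) = -10 * 0 + 3
= 0 + 3
= 3
Since f'(0) > 0, the function is increasing (1)

1


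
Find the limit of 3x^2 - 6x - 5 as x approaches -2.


Since polynomials are continuous, we use direct substitution.
lim(x->-2) of 3x^2 - 6x - 5
= 3 * (-2)^2 - 6 * (-2) - 5
= 12 + 12 - 5
= 19

19


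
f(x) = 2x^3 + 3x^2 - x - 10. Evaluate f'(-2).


Differentiate f(x) = 2x^3 + 3x^2 - x - 10 term by term:
f'(x) = 6x^2 + 6x - 1
Substitute x = -2:
f'(-2) = 6 * (-2)^2 + 6 * (-2) - 1
= 24 - 12 - 1
= 11

11


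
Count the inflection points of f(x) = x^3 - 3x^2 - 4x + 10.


Inflection points occur where f''(x) = 0 and concavity changes.
f(x) = x^3 - 3x^2 - 4x + 10
f'(x) = 3x^2 - 6x - 4
f''(x) = 6x - 6
Set f''(x) = 0:
6x - 6 = 0
x = 6 / 6 = 1
Since f''(x) is linear (degree 1), it changes sign at this point.
Therefore there is exactly 1 inflection point.

1


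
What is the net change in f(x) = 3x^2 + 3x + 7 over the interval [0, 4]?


Net change = f(b) - f(a)
f(x) = 3x^2 + 3x + 7
Compute f(4):
f(4) = 3 * 4^2 + 3 * 4 + 7
= 48 + 12 + 7
= 67
Compute f(0):
f(0) = 3 * 0^2 + 3 * 0 + 7
= 0 + 0 + 7
= 7
Net change = 67 - 7 = 60

60


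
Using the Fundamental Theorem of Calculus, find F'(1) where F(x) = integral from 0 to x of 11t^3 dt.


By the Fundamental Theorem of Calculus (Part 1):
If F(x) = integral from 0 to x of f(t) dt, then F'(x) = f(x)
Here f(t) = 11t^3
So F'(x) = 11x^3
Evaluate at x = 1:
F'(1) = 11 * 1^3
= 11 * 1
= 11

11


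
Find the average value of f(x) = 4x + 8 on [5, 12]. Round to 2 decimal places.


Average value = 1/(b-a) * integral from a to b of f(x) dx
First compute the integral of 4x + 8:
F(x) = 2x^2 + 8x
F(12) = 2 * 144 + 8 * 12 = 384
F(5) = 2 * 25 + 8 * 5 = 90
Integral = 384 - 90 = 294
Average = 294 / (12 - 5) = 294 / 7
= 42 = 42.00

42.00


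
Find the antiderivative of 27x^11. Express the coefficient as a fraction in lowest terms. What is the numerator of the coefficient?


Apply the power rule for integration:
integral of ax^n dx = a/(n+1) * x^(n+1) + C
integral of 27x^11 dx
= 27/12 * x^12 + C
= 9/4 * x^12 + C
The coefficient in lowest terms is 9/4, and its numerator is 9

9


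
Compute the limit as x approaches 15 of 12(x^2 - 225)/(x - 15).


Direct substitution gives 0/0, so we factor the numerator.
Factor: 12(x^2 - 225) = 12 * (x - 15)(x + 15)
Cancel the common factor (x - 15):
12(x^2 - 225)/(x - 15) = 12 * (x + 15)
Now substitute x = 15:
= 12 * (15 + 15) = 360

360


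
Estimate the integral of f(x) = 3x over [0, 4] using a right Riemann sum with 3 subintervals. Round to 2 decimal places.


Right Riemann sum uses right endpoints of each subinterval.
Interval: [0, 4], n = 3
dx = (4 - 0) / 3 = 4/3
Right endpoints: [4/3, 8/3, 4]
f values: [4, 8, 12]
Sum = dx * (sum of f values)
= 4/3 * 24
= 32 = 32.00

32.00


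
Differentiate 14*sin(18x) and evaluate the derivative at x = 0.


Apply the chain rule to differentiate 14*sin(18x):
d/dx [14*sin(18x)]
= 14 * cos(18x) * d/dx(18x)
= 14 * 18 * cos(18x)
= 252 * cos(18x)
Evaluate at x = 0:
= 252 * cos(0)
= 252 * 1
= 252

252


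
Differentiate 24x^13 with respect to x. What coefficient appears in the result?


We apply the power rule: d/dx [ax^n] = a*n * x^(n-1)
d/dx [24x^13]
= 24 * 13 * x^(13-1)
= 312x^12
The coefficient is 312

312


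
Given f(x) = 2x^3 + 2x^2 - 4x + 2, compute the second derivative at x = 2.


First derivative:
f'(x) = 6x^2 + 4x - 4
Second derivative:
f''(x) = 12x + 4
Substitute x = 2:
f''(2) = 12 * 2 + 4
= 24 + 4
= 28

28


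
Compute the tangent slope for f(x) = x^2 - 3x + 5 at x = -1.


The slope of the tangent line equals f'(x) at the point.
f(x) = x^2 - 3x + 5
f'(x) = 2x - 3
At x = -1:
f'(-1) = 2 * (-1) - 3
= -2 - 3
= -5

-5


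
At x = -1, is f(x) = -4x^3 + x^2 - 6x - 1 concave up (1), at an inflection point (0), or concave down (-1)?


Concavity is determined by the sign of f''(x).
f(x) = -4x^3 + x^2 - 6x - 1
f'(x) = -12x^2 + 2x - 6
f''(x) = -24x + 2
f''(-1) = -24 * (-1) + 2
= 24 + 2
= 26
Since f''(-1) > 0, the function is concave up (1)

1


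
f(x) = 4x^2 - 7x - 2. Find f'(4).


Differentiate term by term using power and sum rules:
f(x) = 4x^2 - 7x - 2
f'(x) = 8x - 7
Substitute x = 4:
f'(4) = 8 * 4 - 7
= 32 - 7
= 25

25


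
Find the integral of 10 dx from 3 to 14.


The integral of a constant k over [a, b] equals k * (b - a).
integral from 3 to 14 of 10 dx
= 10 * (14 - 3)
= 10 * 11
= 110

110


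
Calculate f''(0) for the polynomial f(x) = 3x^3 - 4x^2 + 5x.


First derivative:
f'(x) = 9x^2 - 8x + 5
Second derivative:
f''(x) = 18x - 8
Substitute x = 0:
f''(0) = 18 * 0 - 8
= 0 - 8
= -8

-8


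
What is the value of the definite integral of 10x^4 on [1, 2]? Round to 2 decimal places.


Find the antiderivative of 10x^4:
F(x) = 10/5 * x^5
Apply the Fundamental Theorem of Calculus:
F(2) - F(1)
= 10/5 * 2^5 - 10/5 * 1^5
= 10/5 * (32 - 1)
= 10/5 * 31
= 62 = 62.00

62.00


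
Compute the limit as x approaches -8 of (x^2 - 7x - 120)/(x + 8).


Direct substitution gives 0/0, so we factor the numerator.
Factor: (x^2 - 7x - 120) = (x + 8)(x - 15)
Cancel the common factor (x + 8):
(x^2 - 7x - 120)/(x + 8) = (x - 15)
Now substitute x = -8:
= (-8) - (15) = -23

-23


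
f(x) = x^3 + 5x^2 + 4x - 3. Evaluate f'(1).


Differentiate f(x) = x^3 + 5x^2 + 4x - 3 term by term:
f'(x) = 3x^2 + 10x + 4
Substitute x = 1:
f'(1) = 3 * 1^2 + 10 * 1 + 4
= 3 + 10 + 4
= 17

17


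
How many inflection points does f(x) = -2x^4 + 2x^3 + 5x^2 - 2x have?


Inflection points occur where f''(x) = 0 and concavity changes.
f(x) = -2x^4 + 2x^3 + 5x^2 - 2x
f'(x) = -8x^3 + 6x^2 + 10x - 2
f''(x) = -24x^2 + 12x + 10
This is a quadratic in x. Use the discriminant to count real roots.
Discriminant = (12)^2 - 4 * (-24) * 10
= 144 - (-960)
= 1104
Since discriminant > 0, f''(x) = 0 has 2 distinct real solutions.
A quadratic with two distinct real roots changes sign at each root, so concavity changes at both.
Number of inflection points: 2

2


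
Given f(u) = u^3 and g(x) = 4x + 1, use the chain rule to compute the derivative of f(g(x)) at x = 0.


Using the chain rule: (f(g(x)))' = f'(g(x)) * g'(x)
First, find g(0):
g(0) = 4 * 0 + 1 = 1
Next, f'(u) = 3u^2
And g'(x) = 4
So f'(g(0)) * g'(0)
= 3 * 1^2 * 4
= 3 * 1 * 4
= 12

12


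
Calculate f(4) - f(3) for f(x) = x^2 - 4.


Net change = f(b) - f(a)
f(x) = x^2 - 4
Compute f(4):
f(4) = 1 * 4^2 + 0 * 4 - 4
= 16 + 0 - 4
= 12
Compute f(3):
f(3) = 1 * 3^2 + 0 * 3 - 4
= 9 + 0 - 4
= 5
Net change = 12 - 5 = 7

7


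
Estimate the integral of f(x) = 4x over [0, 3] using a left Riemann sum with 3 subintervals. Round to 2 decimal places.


Left Riemann sum uses left endpoints of each subinterval.
Interval: [0, 3], n = 3
dx = (3 - 0) / 3 = 1
Left endpoints: [0, 1, 2]
f values: [0, 4, 8]
Sum = dx * (sum of f values)
= 1 * 12
= 12 = 12.00

12.00


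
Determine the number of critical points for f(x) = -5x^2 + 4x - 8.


Find where f'(x) = 0:
f'(x) = -10x + 4
Set f'(x) = 0:
-10x + 4 = 0
x = -4 / (-10) = 2/5
This is a linear equation in x, so there is exactly one solution.
Number of critical points: 1

1


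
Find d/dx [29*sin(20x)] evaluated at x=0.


Apply the chain rule to differentiate 29*sin(20x):
d/dx [29*sin(20x)]
= 29 * cos(20x) * d/dx(20x)
= 29 * 20 * cos(20x)
= 580 * cos(20x)
Evaluate at x = 0:
= 580 * cos(0)
= 580 * 1
= 580

580


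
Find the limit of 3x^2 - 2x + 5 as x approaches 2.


Since polynomials are continuous, we use direct substitution.
lim(x->2) of 3x^2 - 2x + 5
= 3 * 2^2 - 2 * 2 + 5
= 12 - 4 + 5
= 13

13


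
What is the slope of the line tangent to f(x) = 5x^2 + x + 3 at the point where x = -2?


The slope of the tangent line equals f'(x) at the point.
f(x) = 5x^2 + x + 3
f'(x) = 10x + 1
At x = -2:
f'(-2) = 10 * (-2) + 1
= -20 + 1
= -19

-19


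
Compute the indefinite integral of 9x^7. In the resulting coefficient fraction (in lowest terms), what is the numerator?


Apply the power rule for integration:
integral of ax^n dx = a/(n+1) * x^(n+1) + C
integral of 9x^7 dx
= 9/8 * x^8 + C
The coefficient in lowest terms is 9/8, and its numerator is 9

9


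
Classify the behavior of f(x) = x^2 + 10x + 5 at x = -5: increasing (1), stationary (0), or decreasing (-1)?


Compute f'(x) to determine behavior:
f'(x) = 2x + 10
f'(-5) = 2 * (-5) + 10
= -10 + 10
= 0
Since f'(-5) = 0, the function is stationary (0)

0


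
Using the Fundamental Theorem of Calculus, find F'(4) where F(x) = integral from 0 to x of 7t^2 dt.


By the Fundamental Theorem of Calculus (Part 1):
If F(x) = integral from 0 to x of f(t) dt, then F'(x) = f(x)
Here f(t) = 7t^2
So F'(x) = 7x^2
Evaluate at x = 4:
F'(4) = 7 * 4^2
= 7 * 16
= 112

112


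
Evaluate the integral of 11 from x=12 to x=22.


The integral of a constant k over [a, b] equals k * (b - a).
integral from 12 to 22 of 11 dx
= 11 * (22 - 12)
= 11 * 10
= 110

110


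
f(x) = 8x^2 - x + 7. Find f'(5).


Differentiate term by term using power and sum rules:
f(x) = 8x^2 - x + 7
f'(x) = 16x - 1
Substitute x = 5:
f'(5) = 16 * 5 - 1
= 80 - 1
= 79

79


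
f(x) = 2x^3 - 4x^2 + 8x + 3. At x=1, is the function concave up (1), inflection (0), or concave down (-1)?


Concavity is determined by the sign of f''(x).
f(x) = 2x^3 - 4x^2 + 8x + 3
f'(x) = 6x^2 - 8x + 8
f''(x) = 12x - 8
f''(1) = 12 * 1 - 8
= 12 - 8
= 4
Since f''(1) > 0, the function is concave up (1)

1


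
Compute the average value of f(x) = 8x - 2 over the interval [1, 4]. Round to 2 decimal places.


Average value = 1/(b-a) * integral from a to b of f(x) dx
First compute the integral of 8x - 2:
F(x) = 4x^2 - 2x
F(4) = 4 * 16 - 2 * 4 = 56
F(1) = 4 * 1 - 2 * 1 = 2
Integral = 56 - 2 = 54
Average = 54 / (4 - 1) = 54 / 3
= 18 = 18.00

18.00


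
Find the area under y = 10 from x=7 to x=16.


The area under a constant function y = 10 is a rectangle.
Width = 16 - 7 = 9
Height = 10
Area = width * height
= 9 * 10
= 90

90


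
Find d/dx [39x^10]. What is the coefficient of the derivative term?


We apply the power rule: d/dx [ax^n] = a*n * x^(n-1)
d/dx [39x^10]
= 39 * 10 * x^(10-1)
= 390x^9
The coefficient is 390

390


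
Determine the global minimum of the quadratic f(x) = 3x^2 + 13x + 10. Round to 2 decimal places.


For a quadratic f(x) = ax^2 + bx + c with a > 0, the minimum is at the vertex.
Vertex x-coordinate: x = -b/(2a)
x = -(13) / (2 * 3)
x = -13/6
Substitute back to find the minimum value:
f(-13/6) = 3 * (-13/6)^2 + 13 * (-13/6) + 10
= 169/12 - 169/6 + 10
= -49/12 ≈ -4.08

-4.08


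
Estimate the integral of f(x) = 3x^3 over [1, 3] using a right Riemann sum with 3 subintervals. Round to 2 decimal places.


Right Riemann sum uses right endpoints of each subinterval.
Interval: [1, 3], n = 3
dx = (3 - 1) / 3 = 2/3
Right endpoints: [5/3, 7/3, 3]
f values: [125/9, 343/9, 81]
Sum = dx * (sum of f values)
= 2/3 * 133
= 266/3 ≈ 88.67

88.67


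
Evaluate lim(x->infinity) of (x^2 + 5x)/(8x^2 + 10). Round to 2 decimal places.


For limits at infinity with equal-degree polynomials,
we compare leading coefficients.
Numerator leading term: x^2
Denominator leading term: 8x^2
Divide both by x^2:
lim = (1 + 5/x) / (8 + 10/x^2)
As x -> infinity, the 1/x and 1/x^2 terms vanish:
= 1/8 ≈ 0.13

0.13


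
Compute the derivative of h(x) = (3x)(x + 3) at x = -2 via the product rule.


Let u(x) = 3x and v(x) = x + 3
u'(x) = 3
v'(x) = 1
Product rule: h'(x) = u'(x)*v(x) + u(x)*v'(x)
= 3 * (x + 3) + (3x) * 1
At x = -2:
u(-2) = 3 * (-2) + 0 = -6
v(-2) = 1 * (-2) + 3 = 1
h'(-2) = 3 * 1 + (-6) * 1
= 3 - 6
= -3

-3


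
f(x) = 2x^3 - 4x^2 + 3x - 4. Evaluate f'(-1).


Differentiate f(x) = 2x^3 - 4x^2 + 3x - 4 term by term:
f'(x) = 6x^2 - 8x + 3
Substitute x = -1:
f'(-1) = 6 * (-1)^2 - 8 * (-1) + 3
= 6 + 8 + 3
= 17

17


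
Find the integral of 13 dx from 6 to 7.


The integral of a constant k over [a, b] equals k * (b - a).
integral from 6 to 7 of 13 dx
= 13 * (7 - 6)
= 13 * 1
= 13

13


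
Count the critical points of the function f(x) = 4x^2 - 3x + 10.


Find where f'(x) = 0:
f'(x) = 8x - 3
Set f'(x) = 0:
8x - 3 = 0
x = 3 / 8 = 3/8
This is a linear equation in x, so there is exactly one solution.
Number of critical points: 1

1


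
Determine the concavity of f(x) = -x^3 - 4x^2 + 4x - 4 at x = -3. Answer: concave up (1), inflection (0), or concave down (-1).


Concavity is determined by the sign of f''(x).
f(x) = -x^3 - 4x^2 + 4x - 4
f'(x) = -3x^2 - 8x + 4
f''(x) = -6x - 8
f''(-3) = -6 * (-3) - 8
= 18 - 8
= 10
Since f''(-3) > 0, the function is concave up (1)

1


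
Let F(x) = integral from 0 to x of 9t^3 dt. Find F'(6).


By the Fundamental Theorem of Calculus (Part 1):
If F(x) = integral from 0 to x of f(t) dt, then F'(x) = f(x)
Here f(t) = 9t^3
So F'(x) = 9x^3
Evaluate at x = 6:
F'(6) = 9 * 6^3
= 9 * 216
= 1944

1944


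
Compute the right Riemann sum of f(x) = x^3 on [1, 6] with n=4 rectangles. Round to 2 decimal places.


Right Riemann sum uses right endpoints of each subinterval.
Interval: [1, 6], n = 4
dx = (6 - 1) / 4 = 5/4
Right endpoints: [9/4, 7/2, 19/4, 6]
f values: [729/64, 343/8, 6859/64, 216]
Sum = dx * (sum of f values)
= 5/4 * 6039/16
= 30195/64 ≈ 471.80

471.80


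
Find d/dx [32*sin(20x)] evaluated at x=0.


Apply the chain rule to differentiate 32*sin(20x):
d/dx [32*sin(20x)]
= 32 * cos(20x) * d/dx(20x)
= 32 * 20 * cos(20x)
= 640 * cos(20x)
Evaluate at x = 0:
= 640 * cos(0)
= 640 * 1
= 640

640


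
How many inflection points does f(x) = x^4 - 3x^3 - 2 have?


Inflection points occur where f''(x) = 0 and concavity changes.
f(x) = x^4 - 3x^3 - 2
f'(x) = 4x^3 - 9x^2
f''(x) = 12x^2 - 18x
This is a quadratic in x. Use the discriminant to count real roots.
Discriminant = (-18)^2 - 4 * 12 * 0
= 324 - 0
= 324
Since discriminant > 0, f''(x) = 0 has 2 distinct real solutions.
A quadratic with two distinct real roots changes sign at each root, so concavity changes at both.
Number of inflection points: 2

2


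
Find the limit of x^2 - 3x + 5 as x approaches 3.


Since polynomials are continuous, we use direct substitution.
lim(x->3) of x^2 - 3x + 5
= 1 * 3^2 - 3 * 3 + 5
= 9 - 9 + 5
= 5

5


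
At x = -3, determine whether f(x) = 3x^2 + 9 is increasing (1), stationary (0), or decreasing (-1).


Compute f'(x) to determine behavior:
f'(x) = 6x
f'(-3) = 6 * (-3) + 0
= -18 + 0
= -18
Since f'(-3) < 0, the function is decreasing (-1)

-1


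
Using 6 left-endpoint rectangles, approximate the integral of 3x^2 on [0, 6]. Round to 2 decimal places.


Left Riemann sum uses left endpoints of each subinterval.
Interval: [0, 6], n = 6
dx = (6 - 0) / 6 = 1
Left endpoints: [0, 1, 2, 3, 4, 5]
f values: [0, 3, 12, 27, 48, 75]
Sum = dx * (sum of f values)
= 1 * 165
= 165 = 165.00

165.00


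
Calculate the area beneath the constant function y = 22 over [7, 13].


The area under a constant function y = 22 is a rectangle.
Width = 13 - 7 = 6
Height = 22
Area = width * height
= 6 * 22
= 132

132


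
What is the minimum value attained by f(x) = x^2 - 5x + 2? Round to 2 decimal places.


For a quadratic f(x) = ax^2 + bx + c with a > 0, the minimum is at the vertex.
Vertex x-coordinate: x = -b/(2a)
x = -(-5) / (2 * 1)
x = 5/2
Substitute back to find the minimum value:
f(5/2) = 1 * (5/2)^2 - 5 * (5/2) + 2
= 25/4 - 25/2 + 2
= -17/4 = -4.25

-4.25


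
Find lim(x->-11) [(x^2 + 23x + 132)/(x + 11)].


Direct substitution gives 0/0, so we factor the numerator.
Factor: (x^2 + 23x + 132) = (x + 11)(x + 12)
Cancel the common factor (x + 11):
(x^2 + 23x + 132)/(x + 11) = (x + 12)
Now substitute x = -11:
= (-11) - (-12) = 1

1


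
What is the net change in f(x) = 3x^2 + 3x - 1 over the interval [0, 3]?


Net change = f(b) - f(a)
f(x) = 3x^2 + 3x - 1
Compute f(3):
f(3) = 3 * 3^2 + 3 * 3 - 1
= 27 + 9 - 1
= 35
Compute f(0):
f(0) = 3 * 0^2 + 3 * 0 - 1
= 0 + 0 - 1
= -1
Net change = 35 - (-1) = 36

36


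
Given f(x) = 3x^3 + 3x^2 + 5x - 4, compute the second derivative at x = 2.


First derivative:
f'(x) = 9x^2 + 6x + 5
Second derivative:
f''(x) = 18x + 6
Substitute x = 2:
f''(2) = 18 * 2 + 6
= 36 + 6
= 42

42


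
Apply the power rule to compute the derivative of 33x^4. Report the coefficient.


We apply the power rule: d/dx [ax^n] = a*n * x^(n-1)
d/dx [33x^4]
= 33 * 4 * x^(4-1)
= 132x^3
The coefficient is 132

132


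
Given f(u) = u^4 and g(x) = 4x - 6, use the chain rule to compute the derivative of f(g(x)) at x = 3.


Using the chain rule: (f(g(x)))' = f'(g(x)) * g'(x)
First, find g(3):
g(3) = 4 * 3 - 6 = 6
Next, f'(u) = 4u^3
And g'(x) = 4
So f'(g(3)) * g'(3)
= 4 * 6^3 * 4
= 4 * 216 * 4
= 3456

3456


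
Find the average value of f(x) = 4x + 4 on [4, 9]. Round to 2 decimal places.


Average value = 1/(b-a) * integral from a to b of f(x) dx
First compute the integral of 4x + 4:
F(x) = 2x^2 + 4x
F(9) = 2 * 81 + 4 * 9 = 198
F(4) = 2 * 16 + 4 * 4 = 48
Integral = 198 - 48 = 150
Average = 150 / (9 - 4) = 150 / 5
= 30 = 30.00

30.00


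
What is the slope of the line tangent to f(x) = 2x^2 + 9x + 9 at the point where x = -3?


The slope of the tangent line equals f'(x) at the point.
f(x) = 2x^2 + 9x + 9
f'(x) = 4x + 9
At x = -3:
f'(-3) = 4 * (-3) + 9
= -12 + 9
= -3

-3


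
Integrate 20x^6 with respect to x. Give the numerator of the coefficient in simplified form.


Apply the power rule for integration:
integral of ax^n dx = a/(n+1) * x^(n+1) + C
integral of 20x^6 dx
= 20/7 * x^7 + C
The coefficient in lowest terms is 20/7, and its numerator is 20

20


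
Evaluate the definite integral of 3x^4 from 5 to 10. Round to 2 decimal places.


Find the antiderivative of 3x^4:
F(x) = 3/5 * x^5
Apply the Fundamental Theorem of Calculus:
F(10) - F(5)
= 3/5 * 10^5 - 3/5 * 5^5
= 3/5 * (100000 - 3125)
= 3/5 * 96875
= 58125 = 58125.00

58125.00


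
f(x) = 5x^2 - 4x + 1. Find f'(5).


Differentiate term by term using power and sum rules:
f(x) = 5x^2 - 4x + 1
f'(x) = 10x - 4
Substitute x = 5:
f'(5) = 10 * 5 - 4
= 50 - 4
= 46

46


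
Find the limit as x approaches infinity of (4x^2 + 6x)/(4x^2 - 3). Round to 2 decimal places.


For limits at infinity with equal-degree polynomials,
we compare leading coefficients.
Numerator leading term: 4x^2
Denominator leading term: 4x^2
Divide both by x^2:
lim = (4 + 6/x) / (4 - 3/x^2)
As x -> infinity, the 1/x and 1/x^2 terms vanish:
= 4/4 = 1 = 1.00

1.00


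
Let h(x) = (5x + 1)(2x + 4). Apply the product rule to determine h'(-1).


Let u(x) = 5x + 1 and v(x) = 2x + 4
u'(x) = 5
v'(x) = 2
Product rule: h'(x) = u'(x)*v(x) + u(x)*v'(x)
= 5 * (2x + 4) + (5x + 1) * 2
At x = -1:
u(-1) = 5 * (-1) + 1 = -4
v(-1) = 2 * (-1) + 4 = 2
h'(-1) = 5 * 2 + (-4) * 2
= 10 - 8
= 2

2


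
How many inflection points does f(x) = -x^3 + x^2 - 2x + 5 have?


Inflection points occur where f''(x) = 0 and concavity changes.
f(x) = -x^3 + x^2 - 2x + 5
f'(x) = -3x^2 + 2x - 2
f''(x) = -6x + 2
Set f''(x) = 0:
-6x + 2 = 0
x = -2 / (-6) = 1/3
Since f''(x) is linear (degree 1), it changes sign at this point.
Therefore there is exactly 1 inflection point.

1


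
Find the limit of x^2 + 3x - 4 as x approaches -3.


Since polynomials are continuous, we use direct substitution.
lim(x->-3) of x^2 + 3x - 4
= 1 * (-3)^2 + 3 * (-3) - 4
= 9 - 9 - 4
= -4

-4


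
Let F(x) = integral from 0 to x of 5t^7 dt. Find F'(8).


By the Fundamental Theorem of Calculus (Part 1):
If F(x) = integral from 0 to x of f(t) dt, then F'(x) = f(x)
Here f(t) = 5t^7
So F'(x) = 5x^7
Evaluate at x = 8:
F'(8) = 5 * 8^7
= 5 * 2097152
= 10485760

10485760


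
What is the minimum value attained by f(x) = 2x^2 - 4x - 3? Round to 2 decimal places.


For a quadratic f(x) = ax^2 + bx + c with a > 0, the minimum is at the vertex.
Vertex x-coordinate: x = -b/(2a)
x = -(-4) / (2 * 2)
x = 4/4 = 1
Substitute back to find the minimum value:
f(1) = 2 * 1^2 - 4 * 1 - 3
= 2 - 4 - 3
= -5 = -5.00

-5.00


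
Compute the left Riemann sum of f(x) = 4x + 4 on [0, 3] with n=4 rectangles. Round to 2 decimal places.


Left Riemann sum uses left endpoints of each subinterval.
Interval: [0, 3], n = 4
dx = (3 - 0) / 4 = 3/4
Left endpoints: [0, 3/4, 3/2, 9/4]
f values: [4, 7, 10, 13]
Sum = dx * (sum of f values)
= 3/4 * 34
= 51/2 = 25.50

25.50


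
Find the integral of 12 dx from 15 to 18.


The integral of a constant k over [a, b] equals k * (b - a).
integral from 15 to 18 of 12 dx
= 12 * (18 - 15)
= 12 * 3
= 36

36


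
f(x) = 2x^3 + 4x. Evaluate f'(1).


Differentiate f(x) = 2x^3 + 4x term by term:
f'(x) = 6x^2 + 4
Substitute x = 1:
f'(1) = 6 * 1^2 + 0 * 1 + 4
= 6 + 0 + 4
= 10

10


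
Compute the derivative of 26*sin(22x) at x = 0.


Apply the chain rule to differentiate 26*sin(22x):
d/dx [26*sin(22x)]
= 26 * cos(22x) * d/dx(22x)
= 26 * 22 * cos(22x)
= 572 * cos(22x)
Evaluate at x = 0:
= 572 * cos(0)
= 572 * 1
= 572

572


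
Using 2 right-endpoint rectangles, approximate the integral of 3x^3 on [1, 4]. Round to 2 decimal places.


Right Riemann sum uses right endpoints of each subinterval.
Interval: [1, 4], n = 2
dx = (4 - 1) / 2 = 3/2
Right endpoints: [5/2, 4]
f values: [375/8, 192]
Sum = dx * (sum of f values)
= 3/2 * 1911/8
= 5733/16 ≈ 358.31

358.31


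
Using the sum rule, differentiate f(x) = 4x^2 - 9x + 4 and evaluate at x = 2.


Differentiate term by term using power and sum rules:
f(x) = 4x^2 - 9x + 4
f'(x) = 8x - 9
Substitute x = 2:
f'(2) = 8 * 2 - 9
= 16 - 9
= 7

7


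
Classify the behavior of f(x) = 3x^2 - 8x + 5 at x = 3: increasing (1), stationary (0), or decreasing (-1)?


Compute f'(x) to determine behavior:
f'(x) = 6x - 8
f'(3) = 6 * 3 - 8
= 18 - 8
= 10
Since f'(3) > 0, the function is increasing (1)

1


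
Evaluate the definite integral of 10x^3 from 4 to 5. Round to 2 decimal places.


Find the antiderivative of 10x^3:
F(x) = 10/4 * x^4
Apply the Fundamental Theorem of Calculus:
F(5) - F(4)
= 10/4 * 5^4 - 10/4 * 4^4
= 10/4 * (625 - 256)
= 10/4 * 369
= 1845/2 = 922.50

922.50


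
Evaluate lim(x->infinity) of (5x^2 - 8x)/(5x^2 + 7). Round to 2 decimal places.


For limits at infinity with equal-degree polynomials,
we compare leading coefficients.
Numerator leading term: 5x^2
Denominator leading term: 5x^2
Divide both by x^2:
lim = (5 - 8/x) / (5 + 7/x^2)
As x -> infinity, the 1/x and 1/x^2 terms vanish:
= 5/5 = 1 = 1.00

1.00


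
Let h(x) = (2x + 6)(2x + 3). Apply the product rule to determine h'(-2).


Let u(x) = 2x + 6 and v(x) = 2x + 3
u'(x) = 2
v'(x) = 2
Product rule: h'(x) = u'(x)*v(x) + u(x)*v'(x)
= 2 * (2x + 3) + (2x + 6) * 2
At x = -2:
u(-2) = 2 * (-2) + 6 = 2
v(-2) = 2 * (-2) + 3 = -1
h'(-2) = 2 * (-1) + 2 * 2
= -2 + 4
= 2

2


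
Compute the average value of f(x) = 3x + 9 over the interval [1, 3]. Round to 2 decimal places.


Average value = 1/(b-a) * integral from a to b of f(x) dx
First compute the integral of 3x + 9:
F(x) = (3/2)x^2 + 9x
F(3) = 3/2 * 9 + 9 * 3 = 81/2
F(1) = 3/2 * 1 + 9 * 1 = 21/2
Integral = 81/2 - 21/2 = 30
Average = 30 / (3 - 1) = 30 / 2
= 15 = 15.00

15.00


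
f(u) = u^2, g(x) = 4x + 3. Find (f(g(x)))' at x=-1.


Using the chain rule: (f(g(x)))' = f'(g(x)) * g'(x)
First, find g(-1):
g(-1) = 4 * (-1) + 3 = -1
Next, f'(u) = 2u
And g'(x) = 4
So f'(g(-1)) * g'(-1)
= 2 * (-1) * 4
= -8

-8


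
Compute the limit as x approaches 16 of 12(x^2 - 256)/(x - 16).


Direct substitution gives 0/0, so we factor the numerator.
Factor: 12(x^2 - 256) = 12 * (x - 16)(x + 16)
Cancel the common factor (x - 16):
12(x^2 - 256)/(x - 16) = 12 * (x + 16)
Now substitute x = 16:
= 12 * (16 + 16) = 384

384


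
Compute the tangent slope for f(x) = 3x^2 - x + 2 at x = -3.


The slope of the tangent line equals f'(x) at the point.
f(x) = 3x^2 - x + 2
f'(x) = 6x - 1
At x = -3:
f'(-3) = 6 * (-3) - 1
= -18 - 1
= -19

-19


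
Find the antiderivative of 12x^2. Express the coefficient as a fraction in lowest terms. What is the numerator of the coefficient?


Apply the power rule for integration:
integral of ax^n dx = a/(n+1) * x^(n+1) + C
integral of 12x^2 dx
= 12/3 * x^3 + C
= 4 * x^3 + C
The coefficient in lowest terms is 4 = 4/1, so its numerator is 4

4


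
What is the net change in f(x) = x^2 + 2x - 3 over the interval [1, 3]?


Net change = f(b) - f(a)
f(x) = x^2 + 2x - 3
Compute f(3):
f(3) = 1 * 3^2 + 2 * 3 - 3
= 9 + 6 - 3
= 12
Compute f(1):
f(1) = 1 * 1^2 + 2 * 1 - 3
= 1 + 2 - 3
= 0
Net change = 12 - 0 = 12

12


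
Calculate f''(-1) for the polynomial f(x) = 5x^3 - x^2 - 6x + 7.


First derivative:
f'(x) = 15x^2 - 2x - 6
Second derivative:
f''(x) = 30x - 2
Substitute x = -1:
f''(-1) = 30 * (-1) - 2
= -30 - 2
= -32

-32


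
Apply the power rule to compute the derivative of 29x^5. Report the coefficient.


We apply the power rule: d/dx [ax^n] = a*n * x^(n-1)
d/dx [29x^5]
= 29 * 5 * x^(5-1)
= 145x^4
The coefficient is 145

145


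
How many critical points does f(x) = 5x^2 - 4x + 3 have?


Find where f'(x) = 0:
f'(x) = 10x - 4
Set f'(x) = 0:
10x - 4 = 0
x = 4 / 10 = 2/5
This is a linear equation in x, so there is exactly one solution.
Number of critical points: 1

1


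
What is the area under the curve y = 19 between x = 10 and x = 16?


The area under a constant function y = 19 is a rectangle.
Width = 16 - 10 = 6
Height = 19
Area = width * height
= 6 * 19
= 114

114


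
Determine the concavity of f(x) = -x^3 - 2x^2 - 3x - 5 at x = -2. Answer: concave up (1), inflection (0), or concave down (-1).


Concavity is determined by the sign of f''(x).
f(x) = -x^3 - 2x^2 - 3x - 5
f'(x) = -3x^2 - 4x - 3
f''(x) = -6x - 4
f''(-2) = -6 * (-2) - 4
= 12 - 4
= 8
Since f''(-2) > 0, the function is concave up (1)

1


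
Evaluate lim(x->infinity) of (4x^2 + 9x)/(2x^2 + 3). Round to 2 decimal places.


For limits at infinity with equal-degree polynomials,
we compare leading coefficients.
Numerator leading term: 4x^2
Denominator leading term: 2x^2
Divide both by x^2:
lim = (4 + 9/x) / (2 + 3/x^2)
As x -> infinity, the 1/x and 1/x^2 terms vanish:
= 4/2 = 2 = 2.00

2.00


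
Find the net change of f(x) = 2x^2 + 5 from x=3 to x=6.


Net change = f(b) - f(a)
f(x) = 2x^2 + 5
Compute f(6):
f(6) = 2 * 6^2 + 0 * 6 + 5
= 72 + 0 + 5
= 77
Compute f(3):
f(3) = 2 * 3^2 + 0 * 3 + 5
= 18 + 0 + 5
= 23
Net change = 77 - 23 = 54

54


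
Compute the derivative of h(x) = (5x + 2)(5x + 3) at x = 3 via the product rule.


Let u(x) = 5x + 2 and v(x) = 5x + 3
u'(x) = 5
v'(x) = 5
Product rule: h'(x) = u'(x)*v(x) + u(x)*v'(x)
= 5 * (5x + 3) + (5x + 2) * 5
At x = 3:
u(3) = 5 * 3 + 2 = 17
v(3) = 5 * 3 + 3 = 18
h'(3) = 5 * 18 + 17 * 5
= 90 + 85
= 175

175


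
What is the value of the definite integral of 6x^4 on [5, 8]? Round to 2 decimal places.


Find the antiderivative of 6x^4:
F(x) = 6/5 * x^5
Apply the Fundamental Theorem of Calculus:
F(8) - F(5)
= 6/5 * 8^5 - 6/5 * 5^5
= 6/5 * (32768 - 3125)
= 6/5 * 29643
= 177858/5 = 35571.60

35571.60


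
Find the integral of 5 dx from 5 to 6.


The integral of a constant k over [a, b] equals k * (b - a).
integral from 5 to 6 of 5 dx
= 5 * (6 - 5)
= 5 * 1
= 5

5


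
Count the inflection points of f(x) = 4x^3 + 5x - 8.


Inflection points occur where f''(x) = 0 and concavity changes.
f(x) = 4x^3 + 5x - 8
f'(x) = 12x^2 + 5
f''(x) = 24x
Set f''(x) = 0:
24x = 0
x = 0 / 24 = 0
Since f''(x) is linear (degree 1), it changes sign at this point.
Therefore there is exactly 1 inflection point.

1


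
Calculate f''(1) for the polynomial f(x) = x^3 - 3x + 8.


First derivative:
f'(x) = 3x^2 - 3
Second derivative:
f''(x) = 6x
Substitute x = 1:
f''(1) = 6 * 1 + 0
= 6 + 0
= 6

6


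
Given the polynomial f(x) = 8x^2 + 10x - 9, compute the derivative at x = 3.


Differentiate term by term using power and sum rules:
f(x) = 8x^2 + 10x - 9
f'(x) = 16x + 10
Substitute x = 3:
f'(3) = 16 * 3 + 10
= 48 + 10
= 58

58


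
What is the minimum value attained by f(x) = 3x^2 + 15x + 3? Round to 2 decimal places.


For a quadratic f(x) = ax^2 + bx + c with a > 0, the minimum is at the vertex.
Vertex x-coordinate: x = -b/(2a)
x = -(15) / (2 * 3)
x = -15/6 = -5/2
Substitute back to find the minimum value:
f(-5/2) = 3 * (-5/2)^2 + 15 * (-5/2) + 3
= 75/4 - 75/2 + 3
= -63/4 = -15.75

-15.75


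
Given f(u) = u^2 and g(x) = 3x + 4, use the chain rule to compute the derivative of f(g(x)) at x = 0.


Using the chain rule: (f(g(x)))' = f'(g(x)) * g'(x)
First, find g(0):
g(0) = 3 * 0 + 4 = 4
Next, f'(u) = 2u
And g'(x) = 3
So f'(g(0)) * g'(0)
= 2 * 4 * 3
= 24

24


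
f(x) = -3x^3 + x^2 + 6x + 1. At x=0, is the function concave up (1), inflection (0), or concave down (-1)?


Concavity is determined by the sign of f''(x).
f(x) = -3x^3 + x^2 + 6x + 1
f'(x) = -9x^2 + 2x + 6
f''(x) = -18x + 2
f''(0) = -18 * 0 + 2
= 0 + 2
= 2
Since f''(0) > 0, the function is concave up (1)

1


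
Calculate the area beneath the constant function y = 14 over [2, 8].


The area under a constant function y = 14 is a rectangle.
Width = 8 - 2 = 6
Height = 14
Area = width * height
= 6 * 14
= 84

84


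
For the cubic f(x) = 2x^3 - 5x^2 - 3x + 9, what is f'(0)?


Differentiate f(x) = 2x^3 - 5x^2 - 3x + 9 term by term:
f'(x) = 6x^2 - 10x - 3
Substitute x = 0:
f'(0) = 6 * 0^2 - 10 * 0 - 3
= 0 + 0 - 3
= -3

-3


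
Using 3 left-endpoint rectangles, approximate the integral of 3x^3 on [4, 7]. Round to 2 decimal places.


Left Riemann sum uses left endpoints of each subinterval.
Interval: [4, 7], n = 3
dx = (7 - 4) / 3 = 1
Left endpoints: [4, 5, 6]
f values: [192, 375, 648]
Sum = dx * (sum of f values)
= 1 * 1215
= 1215 = 1215.00

1215.00


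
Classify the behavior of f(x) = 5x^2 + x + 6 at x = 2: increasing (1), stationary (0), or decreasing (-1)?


Compute f'(x) to determine behavior:
f'(x) = 10x + 1
f'(2) = 10 * 2 + 1
= 20 + 1
= 21
Since f'(2) > 0, the function is increasing (1)

1


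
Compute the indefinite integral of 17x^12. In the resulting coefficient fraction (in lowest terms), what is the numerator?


Apply the power rule for integration:
integral of ax^n dx = a/(n+1) * x^(n+1) + C
integral of 17x^12 dx
= 17/13 * x^13 + C
The coefficient in lowest terms is 17/13, and its numerator is 17

17


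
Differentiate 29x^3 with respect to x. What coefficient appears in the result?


We apply the power rule: d/dx [ax^n] = a*n * x^(n-1)
d/dx [29x^3]
= 29 * 3 * x^(3-1)
= 87x^2
The coefficient is 87

87


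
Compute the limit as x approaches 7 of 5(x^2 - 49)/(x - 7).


Direct substitution gives 0/0, so we factor the numerator.
Factor: 5(x^2 - 49) = 5 * (x - 7)(x + 7)
Cancel the common factor (x - 7):
5(x^2 - 49)/(x - 7) = 5 * (x + 7)
Now substitute x = 7:
= 5 * (7 + 7) = 70

70


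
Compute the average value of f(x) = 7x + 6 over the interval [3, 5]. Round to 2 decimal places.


Average value = 1/(b-a) * integral from a to b of f(x) dx
First compute the integral of 7x + 6:
F(x) = (7/2)x^2 + 6x
F(5) = 7/2 * 25 + 6 * 5 = 235/2
F(3) = 7/2 * 9 + 6 * 3 = 99/2
Integral = 235/2 - 99/2 = 68
Average = 68 / (5 - 3) = 68 / 2
= 34 = 34.00

34.00


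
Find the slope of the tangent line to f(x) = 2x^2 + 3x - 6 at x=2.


The slope of the tangent line equals f'(x) at the point.
f(x) = 2x^2 + 3x - 6
f'(x) = 4x + 3
At x = 2:
f'(2) = 4 * 2 + 3
= 8 + 3
= 11

11


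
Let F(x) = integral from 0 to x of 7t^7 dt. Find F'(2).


By the Fundamental Theorem of Calculus (Part 1):
If F(x) = integral from 0 to x of f(t) dt, then F'(x) = f(x)
Here f(t) = 7t^7
So F'(x) = 7x^7
Evaluate at x = 2:
F'(2) = 7 * 2^7
= 7 * 128
= 896

896


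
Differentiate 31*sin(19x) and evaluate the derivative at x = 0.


Apply the chain rule to differentiate 31*sin(19x):
d/dx [31*sin(19x)]
= 31 * cos(19x) * d/dx(19x)
= 31 * 19 * cos(19x)
= 589 * cos(19x)
Evaluate at x = 0:
= 589 * cos(0)
= 589 * 1
= 589

589


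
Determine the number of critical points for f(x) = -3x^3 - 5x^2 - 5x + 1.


Find where f'(x) = 0:
f(x) = -3x^3 - 5x^2 - 5x + 1
f'(x) = -9x^2 - 10x - 5
This is a quadratic in x. Use the discriminant to count real roots.
Discriminant = (-10)^2 - 4 * (-9) * (-5)
= 100 - 180
= -80
Since discriminant < 0, f'(x) = 0 has no real solutions.
Number of critical points: 0

0


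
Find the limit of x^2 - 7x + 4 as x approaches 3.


Since polynomials are continuous, we use direct substitution.
lim(x->3) of x^2 - 7x + 4
= 1 * 3^2 - 7 * 3 + 4
= 9 - 21 + 4
= -8

-8


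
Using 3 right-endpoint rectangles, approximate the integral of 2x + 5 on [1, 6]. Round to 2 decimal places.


Right Riemann sum uses right endpoints of each subinterval.
Interval: [1, 6], n = 3
dx = (6 - 1) / 3 = 5/3
Right endpoints: [8/3, 13/3, 6]
f values: [31/3, 41/3, 17]
Sum = dx * (sum of f values)
= 5/3 * 41
= 205/3 ≈ 68.33

68.33


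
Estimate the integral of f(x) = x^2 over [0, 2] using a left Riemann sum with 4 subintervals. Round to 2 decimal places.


Left Riemann sum uses left endpoints of each subinterval.
Interval: [0, 2], n = 4
dx = (2 - 0) / 4 = 1/2
Left endpoints: [0, 1/2, 1, 3/2]
f values: [0, 1/4, 1, 9/4]
Sum = dx * (sum of f values)
= 1/2 * 7/2
= 7/4 = 1.75

1.75


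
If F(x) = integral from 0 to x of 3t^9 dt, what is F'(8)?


By the Fundamental Theorem of Calculus (Part 1):
If F(x) = integral from 0 to x of f(t) dt, then F'(x) = f(x)
Here f(t) = 3t^9
So F'(x) = 3x^9
Evaluate at x = 8:
F'(8) = 3 * 8^9
= 3 * 134217728
= 402653184

402653184


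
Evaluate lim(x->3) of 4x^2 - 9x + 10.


Since polynomials are continuous, we use direct substitution.
lim(x->3) of 4x^2 - 9x + 10
= 4 * 3^2 - 9 * 3 + 10
= 36 - 27 + 10
= 19

19


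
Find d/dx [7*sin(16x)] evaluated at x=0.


Apply the chain rule to differentiate 7*sin(16x):
d/dx [7*sin(16x)]
= 7 * cos(16x) * d/dx(16x)
= 7 * 16 * cos(16x)
= 112 * cos(16x)
Evaluate at x = 0:
= 112 * cos(0)
= 112 * 1
= 112

112


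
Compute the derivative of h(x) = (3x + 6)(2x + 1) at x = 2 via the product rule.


Let u(x) = 3x + 6 and v(x) = 2x + 1
u'(x) = 3
v'(x) = 2
Product rule: h'(x) = u'(x)*v(x) + u(x)*v'(x)
= 3 * (2x + 1) + (3x + 6) * 2
At x = 2:
u(2) = 3 * 2 + 6 = 12
v(2) = 2 * 2 + 1 = 5
h'(2) = 3 * 5 + 12 * 2
= 15 + 24
= 39

39


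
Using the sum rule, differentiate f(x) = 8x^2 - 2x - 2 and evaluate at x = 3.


Differentiate term by term using power and sum rules:
f(x) = 8x^2 - 2x - 2
f'(x) = 16x - 2
Substitute x = 3:
f'(3) = 16 * 3 - 2
= 48 - 2
= 46

46


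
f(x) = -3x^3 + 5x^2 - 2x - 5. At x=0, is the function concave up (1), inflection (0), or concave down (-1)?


Concavity is determined by the sign of f''(x).
f(x) = -3x^3 + 5x^2 - 2x - 5
f'(x) = -9x^2 + 10x - 2
f''(x) = -18x + 10
f''(0) = -18 * 0 + 10
= 0 + 10
= 10
Since f''(0) > 0, the function is concave up (1)

1


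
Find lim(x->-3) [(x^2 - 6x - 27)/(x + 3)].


Direct substitution gives 0/0, so we factor the numerator.
Factor: (x^2 - 6x - 27) = (x + 3)(x - 9)
Cancel the common factor (x + 3):
(x^2 - 6x - 27)/(x + 3) = (x - 9)
Now substitute x = -3:
= (-3) - (9) = -12

-12


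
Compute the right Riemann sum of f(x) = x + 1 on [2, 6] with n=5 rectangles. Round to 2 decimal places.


Right Riemann sum uses right endpoints of each subinterval.
Interval: [2, 6], n = 5
dx = (6 - 2) / 5 = 4/5
Right endpoints: [14/5, 18/5, 22/5, 26/5, 6]
f values: [19/5, 23/5, 27/5, 31/5, 7]
Sum = dx * (sum of f values)
= 4/5 * 27
= 108/5 = 21.60

21.60


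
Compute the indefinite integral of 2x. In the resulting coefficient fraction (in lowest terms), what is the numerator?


Apply the power rule for integration:
integral of ax^n dx = a/(n+1) * x^(n+1) + C
integral of 2x dx
= 2/2 * x^2 + C
= 1 * x^2 + C
The coefficient in lowest terms is 1 = 1/1, so its numerator is 1

1


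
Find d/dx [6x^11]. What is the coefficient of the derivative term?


We apply the power rule: d/dx [ax^n] = a*n * x^(n-1)
d/dx [6x^11]
= 6 * 11 * x^(11-1)
= 66x^10
The coefficient is 66

66


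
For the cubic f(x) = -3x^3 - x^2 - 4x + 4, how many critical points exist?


Find where f'(x) = 0:
f(x) = -3x^3 - x^2 - 4x + 4
f'(x) = -9x^2 - 2x - 4
This is a quadratic in x. Use the discriminant to count real roots.
Discriminant = (-2)^2 - 4 * (-9) * (-4)
= 4 - 144
= -140
Since discriminant < 0, f'(x) = 0 has no real solutions.
Number of critical points: 0

0


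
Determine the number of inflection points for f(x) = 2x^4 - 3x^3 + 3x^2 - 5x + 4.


Inflection points occur where f''(x) = 0 and concavity changes.
f(x) = 2x^4 - 3x^3 + 3x^2 - 5x + 4
f'(x) = 8x^3 - 9x^2 + 6x - 5
f''(x) = 24x^2 - 18x + 6
This is a quadratic in x. Use the discriminant to count real roots.
Discriminant = (-18)^2 - 4 * 24 * 6
= 324 - 576
= -252
Since discriminant < 0, f''(x) = 0 has no real solutions.
Number of inflection points: 0

0


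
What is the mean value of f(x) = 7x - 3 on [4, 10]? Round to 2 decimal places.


Average value = 1/(b-a) * integral from a to b of f(x) dx
First compute the integral of 7x - 3:
F(x) = (7/2)x^2 - 3x
F(10) = 7/2 * 100 - 3 * 10 = 320
F(4) = 7/2 * 16 - 3 * 4 = 44
Integral = 320 - 44 = 276
Average = 276 / (10 - 4) = 276 / 6
= 46 = 46.00

46.00


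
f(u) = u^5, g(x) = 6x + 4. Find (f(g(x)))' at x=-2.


Using the chain rule: (f(g(x)))' = f'(g(x)) * g'(x)
First, find g(-2):
g(-2) = 6 * (-2) + 4 = -8
Next, f'(u) = 5u^4
And g'(x) = 6
So f'(g(-2)) * g'(-2)
= 5 * (-8)^4 * 6
= 5 * 4096 * 6
= 122880

122880
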